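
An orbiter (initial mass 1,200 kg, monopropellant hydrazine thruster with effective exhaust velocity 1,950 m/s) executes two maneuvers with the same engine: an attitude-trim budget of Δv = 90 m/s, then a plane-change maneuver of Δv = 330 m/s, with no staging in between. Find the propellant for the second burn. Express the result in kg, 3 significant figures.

After the first burn: m = 1200 × exp(−90/1950.0) = 1200 × 0.95490 = 1,145.88 kg.
After the second burn: m = 1,145.88 × exp(−330/1950.0) = 1,145.88 × 0.84431 = 967.478 kg.
Second-burn propellant = 1,145.88 − 967.478 = 178.402 kg.

propellant for the second burn ≈ 178 kg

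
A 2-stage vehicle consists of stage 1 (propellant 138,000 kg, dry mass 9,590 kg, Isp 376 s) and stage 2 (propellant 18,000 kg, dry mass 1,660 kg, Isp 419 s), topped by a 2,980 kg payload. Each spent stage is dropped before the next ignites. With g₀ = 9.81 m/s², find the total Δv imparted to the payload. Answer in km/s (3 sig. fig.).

Ignition mass of stage 1 = 138,000+9,590 + 18,000+1,660 + 2,980 = 170,230 kg.
Stage 1: m₀ = 170,230 kg, m_f = 170,230 − 138,000 = 32,230 kg; Δv = 376×9.81×ln(5.282) = 3688.6×1.6643 ≈ 6139 m/s.
Stage 2: m₀ = 22,640 kg, m_f = 22,640 − 18,000 = 4,640 kg; Δv = 419×9.81×ln(4.879) = 4110.4×1.5850 ≈ 6515 m/s.
Total Δv = 6139 + 6515 = 12654 m/s.

Δv ≈ 12.7 km/s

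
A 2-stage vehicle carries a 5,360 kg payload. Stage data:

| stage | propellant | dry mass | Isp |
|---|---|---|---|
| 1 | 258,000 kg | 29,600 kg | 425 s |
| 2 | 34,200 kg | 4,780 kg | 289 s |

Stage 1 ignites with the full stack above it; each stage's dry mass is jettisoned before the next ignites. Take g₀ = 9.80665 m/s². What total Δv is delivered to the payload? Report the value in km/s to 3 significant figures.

Δv ≈ 10.4 km/s

Ignition mass of stage 1 = 258,000+29,600 + 34,200+4,780 + 5,360 = 331,940 kg.
Stage 1: m₀ = 331,940 kg, m_f = 331,940 − 258,000 = 73,940 kg; Δv = 425×9.80665×ln(4.489) = 4167.8×1.5017 ≈ 6259 m/s.
Stage 2: m₀ = 44,340 kg, m_f = 44,340 − 34,200 = 10,140 kg; Δv = 289×9.80665×ln(4.373) = 2834.1×1.4754 ≈ 4181 m/s.
Total Δv = 6259 + 4181 = 10440 m/s.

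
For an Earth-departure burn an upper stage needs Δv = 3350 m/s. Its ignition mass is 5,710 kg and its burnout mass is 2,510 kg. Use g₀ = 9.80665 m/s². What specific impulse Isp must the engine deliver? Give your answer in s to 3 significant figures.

Isp ≈ 416 s

ln(m₀/m_f) = ln(5710/2510) = ln(2.275) = 0.8219.
Using Δv = v_e ln(m₀/m_f): v_e = Δv / ln(m₀/m_f) = 3350 / 0.8219 = 4075.7 m/s.
Isp = v_e / g₀ = 4075.7 / 9.80665 = 415.6 s.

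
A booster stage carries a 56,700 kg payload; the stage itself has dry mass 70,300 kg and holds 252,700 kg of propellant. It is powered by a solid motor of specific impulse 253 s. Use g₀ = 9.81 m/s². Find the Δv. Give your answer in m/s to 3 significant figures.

Δv ≈ 2720 m/s

v_e = Isp · g₀ = 253 × 9.81 = 2481.9 m/s.
m₀ = payload + dry + propellant = 56,700 + 70,300 + 252,700 = 379,700 kg.
m_f = payload + dry = 56,700 + 70,300 = 127,000 kg.
From the ideal rocket equation, Δv = v_e · ln(m₀/m_f) = 2481.9 × ln(2.99) = 2481.9 × 1.0952 ≈ 2718.2 m/s.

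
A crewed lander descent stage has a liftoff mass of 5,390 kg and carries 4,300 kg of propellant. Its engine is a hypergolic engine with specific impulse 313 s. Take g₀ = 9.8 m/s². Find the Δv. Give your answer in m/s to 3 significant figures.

Δv ≈ 4900 m/s

v_e = Isp · g₀ = 313 × 9.8 = 3067.4 m/s.
m_f = m₀ − m_prop = 5,390 − 4,300 = 1,090 kg.
By the Tsiolkovsky rocket equation, Δv = v_e · ln(m₀/m_f) = 3067.4 × ln(4.945) = 3067.4 × 1.5984 ≈ 4902.8 m/s.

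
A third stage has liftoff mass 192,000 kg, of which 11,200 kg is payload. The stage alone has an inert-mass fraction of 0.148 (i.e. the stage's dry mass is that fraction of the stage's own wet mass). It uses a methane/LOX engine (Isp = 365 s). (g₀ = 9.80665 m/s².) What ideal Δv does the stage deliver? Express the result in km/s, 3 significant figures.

Δv ≈ 5.80 km/s

Stage wet mass = m₀ − payload = 192,000 − 11,200 = 180,800 kg.
Stage dry mass = ε × stage wet mass = 0.148 × 180,800 = 26,758.4 kg.
Burnout mass m_f = stage dry + payload = 26,758.4 + 11,200 = 37,958.4 kg.
v_e = Isp · g₀ = 365 × 9.80665 = 3579.4 m/s.
From the ideal rocket equation, Δv = v_e · ln(192,000/37,958.4) = 3579.4 × ln(5.058) = 3579.4 × 1.6210 ≈ 5802 m/s.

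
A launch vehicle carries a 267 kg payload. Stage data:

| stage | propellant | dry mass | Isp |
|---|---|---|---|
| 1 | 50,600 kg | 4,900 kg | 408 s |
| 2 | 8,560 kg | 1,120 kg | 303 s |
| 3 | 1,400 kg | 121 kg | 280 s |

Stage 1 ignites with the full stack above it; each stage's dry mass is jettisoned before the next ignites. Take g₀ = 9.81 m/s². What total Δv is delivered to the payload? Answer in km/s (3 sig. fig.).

Δv ≈ 13.9 km/s

Ignition mass of stage 1 = 50,600+4,900 + 8,560+1,120 + 1,400+121 + 267 = 66,968 kg.
Stage 1: m₀ = 66,968 kg, m_f = 66,968 − 50,600 = 16,368 kg; Δv = 408×9.81×ln(4.091) = 4002.5×1.4089 ≈ 5639 m/s.
Stage 2: m₀ = 11,468 kg, m_f = 11,468 − 8,560 = 2,908 kg; Δv = 303×9.81×ln(3.944) = 2972.4×1.3721 ≈ 4078 m/s.
Stage 3: m₀ = 1,788 kg, m_f = 1,788 − 1,400 = 388 kg; Δv = 280×9.81×ln(4.608) = 2746.8×1.5278 ≈ 4197 m/s.
Total Δv = 5639 + 4078 + 4197 = 13914 m/s.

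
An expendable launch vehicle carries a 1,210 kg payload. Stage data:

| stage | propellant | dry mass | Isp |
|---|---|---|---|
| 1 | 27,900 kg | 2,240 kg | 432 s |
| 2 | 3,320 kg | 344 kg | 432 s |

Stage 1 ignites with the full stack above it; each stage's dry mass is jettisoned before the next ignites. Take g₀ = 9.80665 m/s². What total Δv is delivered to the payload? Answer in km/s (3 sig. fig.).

Δv ≈ 11.6 km/s

Ignition mass of stage 1 = 27,900+2,240 + 3,320+344 + 1,210 = 35,014 kg.
Stage 1: m₀ = 35,014 kg, m_f = 35,014 − 27,900 = 7,114 kg; Δv = 432×9.80665×ln(4.922) = 4236.5×1.5937 ≈ 6752 m/s.
Stage 2: m₀ = 4,874 kg, m_f = 4,874 − 3,320 = 1,554 kg; Δv = 432×9.80665×ln(3.136) = 4236.5×1.1431 ≈ 4843 m/s.
Total Δv = 6752 + 4843 = 11595 m/s.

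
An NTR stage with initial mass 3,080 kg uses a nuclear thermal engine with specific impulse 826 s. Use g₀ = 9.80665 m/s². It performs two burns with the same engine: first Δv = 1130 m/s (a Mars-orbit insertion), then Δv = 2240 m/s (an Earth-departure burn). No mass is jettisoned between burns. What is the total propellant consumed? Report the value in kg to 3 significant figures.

total propellant consumed ≈ 1050 kg

v_e = Isp · g₀ = 826 × 9.80665 = 8100.3 m/s.
After the first burn: m = 3080 × exp(−1130/8100.3) = 3080 × 0.86979 = 2,678.95 kg.
After the second burn: m = 2,678.95 × exp(−2240/8100.3) = 2,678.95 × 0.75841 = 2,031.74 kg.
Total propellant = m₀ − m_final = 3080 − 2,031.74 = 1,048.26 kg.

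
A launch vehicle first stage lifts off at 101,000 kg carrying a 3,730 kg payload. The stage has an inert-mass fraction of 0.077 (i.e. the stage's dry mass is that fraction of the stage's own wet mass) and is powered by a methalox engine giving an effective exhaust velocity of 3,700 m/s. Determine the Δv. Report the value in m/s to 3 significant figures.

Stage wet mass = m₀ − payload = 101,000 − 3,730 = 97,270 kg.
Stage dry mass = ε × stage wet mass = 0.077 × 97,270 = 7,489.79 kg.
Burnout mass m_f = stage dry + payload = 7,489.79 + 3,730 = 11,219.79 kg.
From the ideal rocket equation, Δv = v_e · ln(101,000/11,219.79) = 3700.0 × ln(9.002) = 3700.0 × 2.1974 ≈ 8131 m/s.

Δv ≈ 8130 m/s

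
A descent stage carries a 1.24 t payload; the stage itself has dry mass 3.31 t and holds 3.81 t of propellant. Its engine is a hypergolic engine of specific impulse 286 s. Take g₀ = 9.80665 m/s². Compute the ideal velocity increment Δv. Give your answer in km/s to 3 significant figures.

v_e = Isp · g₀ = 286 × 9.80665 = 2804.7 m/s.
m₀ = payload + dry + propellant = 1.24 + 3.31 + 3.81 = 8.36 t.
m_f = payload + dry = 1.24 + 3.31 = 4.55 t.
Using Δv = v_e ln(m₀/m_f): Δv = v_e · ln(m₀/m_f) = 2804.7 × ln(1.837) = 2804.7 × 0.6083 ≈ 1706.2 m/s.

Δv ≈ 1.71 km/s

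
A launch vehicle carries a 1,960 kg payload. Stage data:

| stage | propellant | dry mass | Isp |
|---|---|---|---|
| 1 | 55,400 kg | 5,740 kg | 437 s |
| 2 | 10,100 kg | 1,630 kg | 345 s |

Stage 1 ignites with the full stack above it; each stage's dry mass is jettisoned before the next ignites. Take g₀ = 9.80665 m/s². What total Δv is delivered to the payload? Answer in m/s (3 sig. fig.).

Δv ≈ 10300 m/s

Ignition mass of stage 1 = 55,400+5,740 + 10,100+1,630 + 1,960 = 74,830 kg.
Stage 1: m₀ = 74,830 kg, m_f = 74,830 − 55,400 = 19,430 kg; Δv = 437×9.80665×ln(3.851) = 4285.5×1.3484 ≈ 5779 m/s.
Stage 2: m₀ = 13,690 kg, m_f = 13,690 − 10,100 = 3,590 kg; Δv = 345×9.80665×ln(3.813) = 3383.3×1.3385 ≈ 4529 m/s.
Total Δv = 5779 + 4529 = 10308 m/s.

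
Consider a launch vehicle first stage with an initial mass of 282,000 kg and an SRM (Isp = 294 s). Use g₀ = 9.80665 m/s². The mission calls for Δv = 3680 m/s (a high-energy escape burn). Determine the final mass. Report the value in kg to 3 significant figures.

final mass ≈ 78700 kg

v_e = Isp · g₀ = 294 × 9.80665 = 2883.2 m/s.
Rocket equation: m₀/m_f = exp(Δv / v_e) = exp(3680 / 2883.2) = exp(1.2764) = 3.5836.
m_f = m₀ / 3.5836 = 282,000 / 3.5836 = 78,691.8 kg.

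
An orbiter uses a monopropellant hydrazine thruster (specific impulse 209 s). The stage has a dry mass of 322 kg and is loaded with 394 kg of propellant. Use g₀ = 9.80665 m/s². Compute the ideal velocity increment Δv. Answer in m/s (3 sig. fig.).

v_e = Isp · g₀ = 209 × 9.80665 = 2049.6 m/s.
m₀ = m_dry + m_prop = 322 + 394 = 716 kg.
By the Tsiolkovsky rocket equation, Δv = v_e · ln(m₀/m_f) = 2049.6 × ln(2.224) = 2049.6 × 0.7991 ≈ 1637.9 m/s.

Δv ≈ 1640 m/s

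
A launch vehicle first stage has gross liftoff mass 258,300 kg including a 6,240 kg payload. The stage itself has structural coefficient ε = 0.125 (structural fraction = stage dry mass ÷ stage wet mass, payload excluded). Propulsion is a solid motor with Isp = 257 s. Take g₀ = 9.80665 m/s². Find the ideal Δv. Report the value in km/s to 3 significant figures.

Δv ≈ 4.85 km/s

Stage wet mass = m₀ − payload = 258,300 − 6,240 = 252,060 kg.
Stage dry mass = ε × stage wet mass = 0.125 × 252,060 = 31,507.5 kg.
Burnout mass m_f = stage dry + payload = 31,507.5 + 6,240 = 37,747.5 kg.
v_e = Isp · g₀ = 257 × 9.80665 = 2520.3 m/s.
Δv = v_e · ln(258,300/37,747.5) = 2520.3 × ln(6.843) = 2520.3 × 1.9232 ≈ 4847 m/s.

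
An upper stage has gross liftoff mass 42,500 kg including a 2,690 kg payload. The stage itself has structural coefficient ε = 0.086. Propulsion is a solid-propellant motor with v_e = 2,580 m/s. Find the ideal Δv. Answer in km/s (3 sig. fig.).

Δv ≈ 5.00 km/s

Stage wet mass = m₀ − payload = 42,500 − 2,690 = 39,810 kg.
Stage dry mass = ε × stage wet mass = 0.086 × 39,810 = 3,423.66 kg.
Burnout mass m_f = stage dry + payload = 3,423.66 + 2,690 = 6,113.66 kg.
Δv = v_e · ln(42,500/6,113.66) = 2580.0 × ln(6.952) = 2580.0 × 1.9390 ≈ 5003 m/s.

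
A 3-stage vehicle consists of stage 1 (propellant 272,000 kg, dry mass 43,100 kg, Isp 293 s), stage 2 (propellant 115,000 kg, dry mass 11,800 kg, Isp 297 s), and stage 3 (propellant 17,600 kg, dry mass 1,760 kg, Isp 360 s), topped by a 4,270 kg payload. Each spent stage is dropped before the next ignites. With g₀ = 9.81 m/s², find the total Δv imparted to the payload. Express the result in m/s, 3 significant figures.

Ignition mass of stage 1 = 272,000+43,100 + 115,000+11,800 + 17,600+1,760 + 4,270 = 465,530 kg.
Stage 1: m₀ = 465,530 kg, m_f = 465,530 − 272,000 = 193,530 kg; Δv = 293×9.81×ln(2.405) = 2874.3×0.8777 ≈ 2523 m/s.
Stage 2: m₀ = 150,430 kg, m_f = 150,430 − 115,000 = 35,430 kg; Δv = 297×9.81×ln(4.246) = 2913.6×1.4459 ≈ 4213 m/s.
Stage 3: m₀ = 23,630 kg, m_f = 23,630 − 17,600 = 6,030 kg; Δv = 360×9.81×ln(3.919) = 3531.6×1.3658 ≈ 4823 m/s.
Total Δv = 2523 + 4213 + 4823 = 11559 m/s.

Δv ≈ 11600 m/s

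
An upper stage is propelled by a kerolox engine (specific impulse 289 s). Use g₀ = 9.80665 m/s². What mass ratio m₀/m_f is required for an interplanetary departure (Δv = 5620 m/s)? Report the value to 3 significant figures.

mass ratio ≈ 7.26

v_e = Isp · g₀ = 289 × 9.80665 = 2834.1 m/s.
Rocket equation: m₀/m_f = exp(Δv / v_e) = exp(5620 / 2834.1) = exp(1.9830) = 7.2643.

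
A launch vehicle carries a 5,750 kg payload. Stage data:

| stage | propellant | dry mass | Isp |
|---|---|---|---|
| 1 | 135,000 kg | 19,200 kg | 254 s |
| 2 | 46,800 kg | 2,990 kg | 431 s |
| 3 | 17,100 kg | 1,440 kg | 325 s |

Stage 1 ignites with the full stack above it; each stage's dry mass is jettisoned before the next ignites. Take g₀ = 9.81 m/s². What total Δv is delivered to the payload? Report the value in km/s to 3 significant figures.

Ignition mass of stage 1 = 135,000+19,200 + 46,800+2,990 + 17,100+1,440 + 5,750 = 228,280 kg.
Stage 1: m₀ = 228,280 kg, m_f = 228,280 − 135,000 = 93,280 kg; Δv = 254×9.81×ln(2.447) = 2491.7×0.8950 ≈ 2230 m/s.
Stage 2: m₀ = 74,080 kg, m_f = 74,080 − 46,800 = 27,280 kg; Δv = 431×9.81×ln(2.716) = 4228.1×0.9990 ≈ 4224 m/s.
Stage 3: m₀ = 24,290 kg, m_f = 24,290 − 17,100 = 7,190 kg; Δv = 325×9.81×ln(3.378) = 3188.2×1.2174 ≈ 3881 m/s.
Total Δv = 2230 + 4224 + 3881 = 10335 m/s.

Δv ≈ 10.3 km/s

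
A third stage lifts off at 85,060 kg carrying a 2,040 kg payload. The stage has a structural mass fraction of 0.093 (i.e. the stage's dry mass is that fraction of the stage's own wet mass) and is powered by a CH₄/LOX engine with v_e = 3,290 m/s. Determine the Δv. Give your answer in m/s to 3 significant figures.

Δv ≈ 7120 m/s

Stage wet mass = m₀ − payload = 85,060 − 2,040 = 83,020 kg.
Stage dry mass = ε × stage wet mass = 0.093 × 83,020 = 7,720.86 kg.
Burnout mass m_f = stage dry + payload = 7,720.86 + 2,040 = 9,760.86 kg.
Δv = v_e · ln(85,060/9,760.86) = 3290.0 × ln(8.714) = 3290.0 × 2.1650 ≈ 7123 m/s.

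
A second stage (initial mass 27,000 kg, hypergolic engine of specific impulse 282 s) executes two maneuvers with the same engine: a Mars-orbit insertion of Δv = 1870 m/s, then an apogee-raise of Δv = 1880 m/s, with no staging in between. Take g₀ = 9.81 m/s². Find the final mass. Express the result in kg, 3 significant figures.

v_e = Isp · g₀ = 282 × 9.81 = 2766.4 m/s.
After the first burn: m = 27000 × exp(−1870/2766.4) = 27000 × 0.50867 = 13,734.1 kg.
After the second burn: m = 13,734.1 × exp(−1880/2766.4) = 13,734.1 × 0.50683 = 6,960.85 kg.

final mass ≈ 6960 kg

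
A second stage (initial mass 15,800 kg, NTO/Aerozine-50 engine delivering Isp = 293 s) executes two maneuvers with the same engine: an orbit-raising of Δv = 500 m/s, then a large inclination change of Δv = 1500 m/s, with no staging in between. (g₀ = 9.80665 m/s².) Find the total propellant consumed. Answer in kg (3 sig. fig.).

v_e = Isp · g₀ = 293 × 9.80665 = 2873.3 m/s.
After the first burn: m = 15800 × exp(−500/2873.3) = 15800 × 0.84029 = 13,276.6 kg.
After the second burn: m = 13,276.6 × exp(−1500/2873.3) = 13,276.6 × 0.59331 = 7,877.14 kg.
Total propellant = m₀ − m_final = 15800 − 7,877.14 = 7,922.86 kg.

total propellant consumed ≈ 7920 kg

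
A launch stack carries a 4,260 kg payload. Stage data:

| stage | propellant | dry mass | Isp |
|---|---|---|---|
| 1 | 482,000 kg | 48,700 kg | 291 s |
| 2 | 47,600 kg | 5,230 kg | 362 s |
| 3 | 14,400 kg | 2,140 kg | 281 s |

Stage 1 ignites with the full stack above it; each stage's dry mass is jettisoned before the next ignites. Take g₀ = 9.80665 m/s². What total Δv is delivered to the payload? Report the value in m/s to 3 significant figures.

Ignition mass of stage 1 = 482,000+48,700 + 47,600+5,230 + 14,400+2,140 + 4,260 = 604,330 kg.
Stage 1: m₀ = 604,330 kg, m_f = 604,330 − 482,000 = 122,330 kg; Δv = 291×9.80665×ln(4.94) = 2853.7×1.5974 ≈ 4559 m/s.
Stage 2: m₀ = 73,630 kg, m_f = 73,630 − 47,600 = 26,030 kg; Δv = 362×9.80665×ln(2.829) = 3550.0×1.0398 ≈ 3691 m/s.
Stage 3: m₀ = 20,800 kg, m_f = 20,800 − 14,400 = 6,400 kg; Δv = 281×9.80665×ln(3.25) = 2755.7×1.1787 ≈ 3248 m/s.
Total Δv = 4559 + 3691 + 3248 = 11498 m/s.

Δv ≈ 11500 m/s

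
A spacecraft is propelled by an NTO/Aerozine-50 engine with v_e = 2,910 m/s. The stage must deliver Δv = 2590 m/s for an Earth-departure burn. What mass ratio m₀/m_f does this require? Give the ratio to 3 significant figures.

Rocket equation: m₀/m_f = exp(Δv / v_e) = exp(2590 / 2910.0) = exp(0.8900) = 2.4352.

mass ratio ≈ 2.44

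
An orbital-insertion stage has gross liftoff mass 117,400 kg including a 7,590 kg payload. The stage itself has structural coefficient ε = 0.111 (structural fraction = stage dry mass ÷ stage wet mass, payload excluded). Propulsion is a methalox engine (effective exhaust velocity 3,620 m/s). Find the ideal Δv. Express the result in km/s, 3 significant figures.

Stage wet mass = m₀ − payload = 117,400 − 7,590 = 109,810 kg.
Stage dry mass = ε × stage wet mass = 0.111 × 109,810 = 12,188.9 kg.
Burnout mass m_f = stage dry + payload = 12,188.9 + 7,590 = 19,778.9 kg.
Δv = v_e · ln(117,400/19,778.9) = 3620.0 × ln(5.936) = 3620.0 × 1.7810 ≈ 6447 m/s.

Δv ≈ 6.45 km/s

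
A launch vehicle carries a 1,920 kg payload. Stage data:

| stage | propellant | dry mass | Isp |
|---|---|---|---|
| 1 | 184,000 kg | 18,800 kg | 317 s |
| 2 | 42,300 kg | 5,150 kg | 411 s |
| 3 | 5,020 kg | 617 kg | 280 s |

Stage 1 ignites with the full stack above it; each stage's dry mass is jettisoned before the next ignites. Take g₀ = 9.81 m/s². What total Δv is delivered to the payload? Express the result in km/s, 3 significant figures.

Δv ≈ 12.8 km/s

Ignition mass of stage 1 = 184,000+18,800 + 42,300+5,150 + 5,020+617 + 1,920 = 257,807 kg.
Stage 1: m₀ = 257,807 kg, m_f = 257,807 − 184,000 = 73,807 kg; Δv = 317×9.81×ln(3.493) = 3109.8×1.2508 ≈ 3890 m/s.
Stage 2: m₀ = 55,007 kg, m_f = 55,007 − 42,300 = 12,707 kg; Δv = 411×9.81×ln(4.329) = 4031.9×1.4653 ≈ 5908 m/s.
Stage 3: m₀ = 7,557 kg, m_f = 7,557 − 5,020 = 2,537 kg; Δv = 280×9.81×ln(2.979) = 2746.8×1.0915 ≈ 2998 m/s.
Total Δv = 3890 + 5908 + 2998 = 12796 m/s.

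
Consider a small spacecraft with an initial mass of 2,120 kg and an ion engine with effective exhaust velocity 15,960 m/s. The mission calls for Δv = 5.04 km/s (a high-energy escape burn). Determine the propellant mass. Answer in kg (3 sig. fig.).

propellant mass ≈ 574 kg

By the Tsiolkovsky rocket equation, m₀/m_f = exp(Δv / v_e) = exp(5040 / 15960.0) = exp(0.3158) = 1.3713.
m_f = 2,120 / 1.3713 = 1,545.98 kg, so propellant = m₀ − m_f = 2,120 − 1,545.98 = 574.02 kg.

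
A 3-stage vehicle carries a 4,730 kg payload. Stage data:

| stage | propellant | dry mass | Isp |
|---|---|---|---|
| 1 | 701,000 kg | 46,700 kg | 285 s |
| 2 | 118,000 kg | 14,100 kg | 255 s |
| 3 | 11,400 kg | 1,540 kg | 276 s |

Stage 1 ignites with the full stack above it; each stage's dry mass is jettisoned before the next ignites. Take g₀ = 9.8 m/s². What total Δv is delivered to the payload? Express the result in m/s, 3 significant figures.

Δv ≈ 10900 m/s

Ignition mass of stage 1 = 701,000+46,700 + 118,000+14,100 + 11,400+1,540 + 4,730 = 897,470 kg.
Stage 1: m₀ = 897,470 kg, m_f = 897,470 − 701,000 = 196,470 kg; Δv = 285×9.8×ln(4.568) = 2793.0×1.5191 ≈ 4243 m/s.
Stage 2: m₀ = 149,770 kg, m_f = 149,770 − 118,000 = 31,770 kg; Δv = 255×9.8×ln(4.714) = 2499.0×1.5506 ≈ 3875 m/s.
Stage 3: m₀ = 17,670 kg, m_f = 17,670 − 11,400 = 6,270 kg; Δv = 276×9.8×ln(2.818) = 2704.8×1.0361 ≈ 2802 m/s.
Total Δv = 4243 + 3875 + 2802 = 10920 m/s.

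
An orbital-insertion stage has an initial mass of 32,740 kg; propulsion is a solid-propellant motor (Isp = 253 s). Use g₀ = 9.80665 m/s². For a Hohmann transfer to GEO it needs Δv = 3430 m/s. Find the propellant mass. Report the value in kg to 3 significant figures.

v_e = Isp · g₀ = 253 × 9.80665 = 2481.1 m/s.
Using Δv = v_e ln(m₀/m_f): m₀/m_f = exp(Δv / v_e) = exp(3430 / 2481.1) = exp(1.3825) = 3.9847.
m_f = 32,740 / 3.9847 = 8,216.43 kg, so propellant = m₀ − m_f = 32,740 − 8,216.43 = 24,523.57 kg.

propellant mass ≈ 24500 kg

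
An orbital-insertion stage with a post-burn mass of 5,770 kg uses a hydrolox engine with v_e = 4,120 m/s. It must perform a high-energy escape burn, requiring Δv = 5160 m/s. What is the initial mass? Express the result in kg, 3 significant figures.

initial mass ≈ 20200 kg

m₀/m_f = exp(Δv / v_e) = exp(5160 / 4120.0) = exp(1.2524) = 3.4988.
m₀ = m_f × 3.4988 = 5,770 × 3.4988 = 20,188.1 kg.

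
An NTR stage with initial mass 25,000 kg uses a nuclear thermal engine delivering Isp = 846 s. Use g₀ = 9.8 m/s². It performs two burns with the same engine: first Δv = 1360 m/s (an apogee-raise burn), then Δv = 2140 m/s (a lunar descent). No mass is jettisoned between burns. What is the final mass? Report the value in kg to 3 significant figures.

v_e = Isp · g₀ = 846 × 9.8 = 8290.8 m/s.
After the first burn: m = 25000 × exp(−1360/8290.8) = 25000 × 0.84871 = 21,217.8 kg.
After the second burn: m = 21,217.8 × exp(−2140/8290.8) = 21,217.8 × 0.77250 = 16,390.8 kg.

final mass ≈ 16400 kg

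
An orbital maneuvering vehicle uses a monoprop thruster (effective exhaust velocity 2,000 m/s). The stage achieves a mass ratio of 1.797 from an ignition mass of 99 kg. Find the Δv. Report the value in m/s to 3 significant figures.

Δv ≈ 1170 m/s

By the Tsiolkovsky rocket equation, Δv = v_e · ln(1.797) = 2000.0 × 0.5861 ≈ 1172.2 m/s.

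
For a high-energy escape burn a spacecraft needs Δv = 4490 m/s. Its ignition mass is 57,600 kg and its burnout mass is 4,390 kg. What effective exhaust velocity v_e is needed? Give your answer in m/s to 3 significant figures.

ln(m₀/m_f) = ln(57600/4390) = ln(13.12) = 2.5742.
From the ideal rocket equation, v_e = Δv / ln(m₀/m_f) = 4490 / 2.5742 = 1744.2 m/s.

v_e ≈ 1740 m/s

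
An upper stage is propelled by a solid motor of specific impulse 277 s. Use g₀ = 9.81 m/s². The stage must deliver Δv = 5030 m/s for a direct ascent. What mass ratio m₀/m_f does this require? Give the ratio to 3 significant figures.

mass ratio ≈ 6.37

v_e = Isp · g₀ = 277 × 9.81 = 2717.4 m/s.
m₀/m_f = exp(Δv / v_e) = exp(5030 / 2717.4) = exp(1.8511) = 6.3665.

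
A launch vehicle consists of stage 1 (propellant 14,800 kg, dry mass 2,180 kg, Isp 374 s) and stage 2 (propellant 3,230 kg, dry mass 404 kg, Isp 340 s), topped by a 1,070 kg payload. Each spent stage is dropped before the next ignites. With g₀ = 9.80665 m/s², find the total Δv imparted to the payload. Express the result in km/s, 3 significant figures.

Δv ≈ 8.08 km/s

Ignition mass of stage 1 = 14,800+2,180 + 3,230+404 + 1,070 = 21,684 kg.
Stage 1: m₀ = 21,684 kg, m_f = 21,684 − 14,800 = 6,884 kg; Δv = 374×9.80665×ln(3.15) = 3667.7×1.1474 ≈ 4208 m/s.
Stage 2: m₀ = 4,704 kg, m_f = 4,704 − 3,230 = 1,474 kg; Δv = 340×9.80665×ln(3.191) = 3334.3×1.1604 ≈ 3869 m/s.
Total Δv = 4208 + 3869 = 8077 m/s.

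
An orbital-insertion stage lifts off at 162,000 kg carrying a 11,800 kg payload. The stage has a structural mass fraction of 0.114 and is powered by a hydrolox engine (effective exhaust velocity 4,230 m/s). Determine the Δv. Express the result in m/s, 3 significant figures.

Stage wet mass = m₀ − payload = 162,000 − 11,800 = 150,200 kg.
Stage dry mass = ε × stage wet mass = 0.114 × 150,200 = 17,122.8 kg.
Burnout mass m_f = stage dry + payload = 17,122.8 + 11,800 = 28,922.8 kg.
Δv = v_e · ln(162,000/28,922.8) = 4230.0 × ln(5.601) = 4230.0 × 1.7230 ≈ 7288 m/s.

Δv ≈ 7290 m/s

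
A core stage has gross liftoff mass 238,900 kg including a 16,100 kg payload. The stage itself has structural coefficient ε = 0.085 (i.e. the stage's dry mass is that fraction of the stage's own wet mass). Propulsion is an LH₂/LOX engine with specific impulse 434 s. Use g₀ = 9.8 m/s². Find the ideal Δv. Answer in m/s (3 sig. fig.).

Δv ≈ 8160 m/s

Stage wet mass = m₀ − payload = 238,900 − 16,100 = 222,800 kg.
Stage dry mass = ε × stage wet mass = 0.085 × 222,800 = 18,938 kg.
Burnout mass m_f = stage dry + payload = 18,938 + 16,100 = 35,038 kg.
v_e = Isp · g₀ = 434 × 9.8 = 4253.2 m/s.
Using Δv = v_e ln(m₀/m_f): Δv = v_e · ln(238,900/35,038) = 4253.2 × ln(6.818) = 4253.2 × 1.9196 ≈ 8164 m/s.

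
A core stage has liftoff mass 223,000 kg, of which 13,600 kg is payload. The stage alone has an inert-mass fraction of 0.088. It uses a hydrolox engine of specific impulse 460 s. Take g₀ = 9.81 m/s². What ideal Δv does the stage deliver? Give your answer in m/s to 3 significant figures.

Stage wet mass = m₀ − payload = 223,000 − 13,600 = 209,400 kg.
Stage dry mass = ε × stage wet mass = 0.088 × 209,400 = 18,427.2 kg.
Burnout mass m_f = stage dry + payload = 18,427.2 + 13,600 = 32,027.2 kg.
v_e = Isp · g₀ = 460 × 9.81 = 4512.6 m/s.
Using Δv = v_e ln(m₀/m_f): Δv = v_e · ln(223,000/32,027.2) = 4512.6 × ln(6.963) = 4512.6 × 1.9406 ≈ 8757 m/s.

Δv ≈ 8760 m/s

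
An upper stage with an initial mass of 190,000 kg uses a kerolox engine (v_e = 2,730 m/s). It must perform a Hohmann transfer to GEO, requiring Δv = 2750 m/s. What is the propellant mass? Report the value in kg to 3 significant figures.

Rocket equation: m₀/m_f = exp(Δv / v_e) = exp(2750 / 2730.0) = exp(1.0073) = 2.7383.
m_f = 190,000 / 2.7383 = 69,386.1 kg, so propellant = m₀ − m_f = 190,000 − 69,386.1 = 120,613.9 kg.

propellant mass ≈ 121000 kg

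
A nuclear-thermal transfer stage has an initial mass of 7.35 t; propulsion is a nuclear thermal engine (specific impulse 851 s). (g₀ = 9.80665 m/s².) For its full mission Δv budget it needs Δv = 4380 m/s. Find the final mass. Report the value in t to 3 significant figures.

v_e = Isp · g₀ = 851 × 9.80665 = 8345.5 m/s.
m₀/m_f = exp(Δv / v_e) = exp(4380 / 8345.5) = exp(0.5248) = 1.6902.
m_f = m₀ / 1.6902 = 7.35 / 1.6902 = 4.3486 t.

final mass ≈ 4.35 t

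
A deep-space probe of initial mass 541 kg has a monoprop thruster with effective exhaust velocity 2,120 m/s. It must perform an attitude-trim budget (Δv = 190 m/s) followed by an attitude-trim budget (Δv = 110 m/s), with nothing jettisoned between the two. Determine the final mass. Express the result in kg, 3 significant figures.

After the first burn: m = 541 × exp(−190/2120.0) = 541 × 0.91428 = 494.625 kg.
After the second burn: m = 494.625 × exp(−110/2120.0) = 494.625 × 0.94944 = 469.617 kg.

final mass ≈ 470 kg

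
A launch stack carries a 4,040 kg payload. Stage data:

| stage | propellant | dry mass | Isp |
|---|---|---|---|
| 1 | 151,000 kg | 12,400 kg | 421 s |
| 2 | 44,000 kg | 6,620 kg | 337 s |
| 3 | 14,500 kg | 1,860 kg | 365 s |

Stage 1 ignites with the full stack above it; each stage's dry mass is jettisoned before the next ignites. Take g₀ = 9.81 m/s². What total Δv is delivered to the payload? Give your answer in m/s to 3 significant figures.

Δv ≈ 11900 m/s

Ignition mass of stage 1 = 151,000+12,400 + 44,000+6,620 + 14,500+1,860 + 4,040 = 234,420 kg.
Stage 1: m₀ = 234,420 kg, m_f = 234,420 − 151,000 = 83,420 kg; Δv = 421×9.81×ln(2.81) = 4130.0×1.0332 ≈ 4267 m/s.
Stage 2: m₀ = 71,020 kg, m_f = 71,020 − 44,000 = 27,020 kg; Δv = 337×9.81×ln(2.628) = 3306.0×0.9664 ≈ 3195 m/s.
Stage 3: m₀ = 20,400 kg, m_f = 20,400 − 14,500 = 5,900 kg; Δv = 365×9.81×ln(3.458) = 3580.7×1.2406 ≈ 4442 m/s.
Total Δv = 4267 + 3195 + 4442 = 11904 m/s.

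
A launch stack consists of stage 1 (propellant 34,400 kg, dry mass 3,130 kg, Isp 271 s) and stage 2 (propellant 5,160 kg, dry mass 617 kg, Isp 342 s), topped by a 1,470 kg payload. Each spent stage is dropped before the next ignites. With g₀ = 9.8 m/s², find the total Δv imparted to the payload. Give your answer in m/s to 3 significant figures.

Δv ≈ 8060 m/s

Ignition mass of stage 1 = 34,400+3,130 + 5,160+617 + 1,470 = 44,777 kg.
Stage 1: m₀ = 44,777 kg, m_f = 44,777 − 34,400 = 10,377 kg; Δv = 271×9.8×ln(4.315) = 2655.8×1.4621 ≈ 3883 m/s.
Stage 2: m₀ = 7,247 kg, m_f = 7,247 − 5,160 = 2,087 kg; Δv = 342×9.8×ln(3.472) = 3351.6×1.2449 ≈ 4172 m/s.
Total Δv = 3883 + 4172 = 8055 m/s.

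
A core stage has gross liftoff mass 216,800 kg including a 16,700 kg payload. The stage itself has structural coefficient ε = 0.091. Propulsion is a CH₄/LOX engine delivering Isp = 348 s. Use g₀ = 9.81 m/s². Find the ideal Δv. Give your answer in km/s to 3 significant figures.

Stage wet mass = m₀ − payload = 216,800 − 16,700 = 200,100 kg.
Stage dry mass = ε × stage wet mass = 0.091 × 200,100 = 18,209.1 kg.
Burnout mass m_f = stage dry + payload = 18,209.1 + 16,700 = 34,909.1 kg.
v_e = Isp · g₀ = 348 × 9.81 = 3413.9 m/s.
Δv = v_e · ln(216,800/34,909.1) = 3413.9 × ln(6.21) = 3413.9 × 1.8262 ≈ 6235 m/s.

Δv ≈ 6.23 km/s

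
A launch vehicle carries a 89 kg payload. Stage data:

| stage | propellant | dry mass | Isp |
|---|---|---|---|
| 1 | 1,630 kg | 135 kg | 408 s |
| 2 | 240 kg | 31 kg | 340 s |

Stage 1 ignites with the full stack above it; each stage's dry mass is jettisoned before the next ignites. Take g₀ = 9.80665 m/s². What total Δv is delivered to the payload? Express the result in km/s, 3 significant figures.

Ignition mass of stage 1 = 1,630+135 + 240+31 + 89 = 2,125 kg.
Stage 1: m₀ = 2,125 kg, m_f = 2,125 − 1,630 = 495 kg; Δv = 408×9.80665×ln(4.293) = 4001.1×1.4570 ≈ 5829 m/s.
Stage 2: m₀ = 360 kg, m_f = 360 − 240 = 120 kg; Δv = 340×9.80665×ln(3) = 3334.3×1.0986 ≈ 3663 m/s.
Total Δv = 5829 + 3663 = 9492 m/s.

Δv ≈ 9.49 km/s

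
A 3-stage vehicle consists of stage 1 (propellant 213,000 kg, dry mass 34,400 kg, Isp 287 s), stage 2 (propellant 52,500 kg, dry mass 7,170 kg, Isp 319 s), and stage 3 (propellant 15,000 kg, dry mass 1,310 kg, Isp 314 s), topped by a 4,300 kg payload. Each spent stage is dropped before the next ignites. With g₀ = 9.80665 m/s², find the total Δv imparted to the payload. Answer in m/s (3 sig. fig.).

Ignition mass of stage 1 = 213,000+34,400 + 52,500+7,170 + 15,000+1,310 + 4,300 = 327,680 kg.
Stage 1: m₀ = 327,680 kg, m_f = 327,680 − 213,000 = 114,680 kg; Δv = 287×9.80665×ln(2.857) = 2814.5×1.0499 ≈ 2955 m/s.
Stage 2: m₀ = 80,280 kg, m_f = 80,280 − 52,500 = 27,780 kg; Δv = 319×9.80665×ln(2.89) = 3128.3×1.0612 ≈ 3320 m/s.
Stage 3: m₀ = 20,610 kg, m_f = 20,610 − 15,000 = 5,610 kg; Δv = 314×9.80665×ln(3.674) = 3079.3×1.3012 ≈ 4007 m/s.
Total Δv = 2955 + 3320 + 4007 = 10282 m/s.

Δv ≈ 10300 m/s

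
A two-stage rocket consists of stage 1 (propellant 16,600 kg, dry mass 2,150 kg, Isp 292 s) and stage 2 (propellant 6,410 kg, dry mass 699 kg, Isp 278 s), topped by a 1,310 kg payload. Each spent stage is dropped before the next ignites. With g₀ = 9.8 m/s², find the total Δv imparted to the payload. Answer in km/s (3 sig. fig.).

Ignition mass of stage 1 = 16,600+2,150 + 6,410+699 + 1,310 = 27,169 kg.
Stage 1: m₀ = 27,169 kg, m_f = 27,169 − 16,600 = 10,569 kg; Δv = 292×9.8×ln(2.571) = 2861.6×0.9442 ≈ 2702 m/s.
Stage 2: m₀ = 8,419 kg, m_f = 8,419 − 6,410 = 2,009 kg; Δv = 278×9.8×ln(4.191) = 2724.4×1.4329 ≈ 3904 m/s.
Total Δv = 2702 + 3904 = 6606 m/s.

Δv ≈ 6.61 km/s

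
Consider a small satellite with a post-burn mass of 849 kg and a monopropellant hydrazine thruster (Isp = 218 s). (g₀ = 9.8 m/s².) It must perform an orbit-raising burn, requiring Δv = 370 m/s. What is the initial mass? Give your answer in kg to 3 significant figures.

initial mass ≈ 1010 kg

v_e = Isp · g₀ = 218 × 9.8 = 2136.4 m/s.
m₀/m_f = exp(Δv / v_e) = exp(370 / 2136.4) = exp(0.1732) = 1.1891.
m₀ = m_f × 1.1891 = 849 × 1.1891 = 1,009.55 kg.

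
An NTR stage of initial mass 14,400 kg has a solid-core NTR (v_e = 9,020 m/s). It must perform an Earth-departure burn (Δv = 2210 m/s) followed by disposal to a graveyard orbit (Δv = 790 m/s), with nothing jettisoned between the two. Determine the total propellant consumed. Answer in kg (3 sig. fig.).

After the first burn: m = 14400 × exp(−2210/9020.0) = 14400 × 0.78270 = 11,270.9 kg.
After the second burn: m = 11,270.9 × exp(−790/9020.0) = 11,270.9 × 0.91614 = 10,325.7 kg.
Total propellant = m₀ − m_final = 14400 − 10,325.7 = 4,074.3 kg.

total propellant consumed ≈ 4070 kg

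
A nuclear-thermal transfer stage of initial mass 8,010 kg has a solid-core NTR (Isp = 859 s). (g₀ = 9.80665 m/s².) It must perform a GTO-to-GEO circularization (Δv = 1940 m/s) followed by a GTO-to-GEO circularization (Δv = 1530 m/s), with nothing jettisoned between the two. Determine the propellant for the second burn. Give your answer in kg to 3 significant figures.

propellant for the second burn ≈ 1060 kg

v_e = Isp · g₀ = 859 × 9.80665 = 8423.9 m/s.
After the first burn: m = 8010 × exp(−1940/8423.9) = 8010 × 0.79430 = 6,362.34 kg.
After the second burn: m = 6,362.34 × exp(−1530/8423.9) = 6,362.34 × 0.83391 = 5,305.62 kg.
Second-burn propellant = 6,362.34 − 5,305.62 = 1,056.72 kg.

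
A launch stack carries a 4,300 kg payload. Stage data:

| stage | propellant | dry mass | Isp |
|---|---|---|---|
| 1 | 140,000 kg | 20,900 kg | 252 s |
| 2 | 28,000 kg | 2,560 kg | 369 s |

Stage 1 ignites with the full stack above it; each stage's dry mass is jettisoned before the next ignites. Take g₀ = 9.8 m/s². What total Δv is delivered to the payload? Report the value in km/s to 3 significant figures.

Δv ≈ 8.98 km/s

Ignition mass of stage 1 = 140,000+20,900 + 28,000+2,560 + 4,300 = 195,760 kg.
Stage 1: m₀ = 195,760 kg, m_f = 195,760 − 140,000 = 55,760 kg; Δv = 252×9.8×ln(3.511) = 2469.6×1.2558 ≈ 3101 m/s.
Stage 2: m₀ = 34,860 kg, m_f = 34,860 − 28,000 = 6,860 kg; Δv = 369×9.8×ln(5.082) = 3616.2×1.6256 ≈ 5879 m/s.
Total Δv = 3101 + 5879 = 8980 m/s.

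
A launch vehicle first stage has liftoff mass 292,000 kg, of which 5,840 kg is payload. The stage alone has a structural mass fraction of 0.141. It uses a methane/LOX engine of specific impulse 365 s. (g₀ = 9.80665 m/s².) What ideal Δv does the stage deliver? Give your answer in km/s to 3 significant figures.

Δv ≈ 6.60 km/s

Stage wet mass = m₀ − payload = 292,000 − 5,840 = 286,160 kg.
Stage dry mass = ε × stage wet mass = 0.141 × 286,160 = 40,348.6 kg.
Burnout mass m_f = stage dry + payload = 40,348.6 + 5,840 = 46,188.6 kg.
v_e = Isp · g₀ = 365 × 9.80665 = 3579.4 m/s.
Using Δv = v_e ln(m₀/m_f): Δv = v_e · ln(292,000/46,188.6) = 3579.4 × ln(6.322) = 3579.4 × 1.8440 ≈ 6601 m/s.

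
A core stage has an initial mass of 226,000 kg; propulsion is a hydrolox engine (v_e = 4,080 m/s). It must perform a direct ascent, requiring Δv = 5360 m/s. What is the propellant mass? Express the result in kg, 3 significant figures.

Using Δv = v_e ln(m₀/m_f): m₀/m_f = exp(Δv / v_e) = exp(5360 / 4080.0) = exp(1.3137) = 3.7200.
m_f = 226,000 / 3.7200 = 60,752.7 kg, so propellant = m₀ − m_f = 226,000 − 60,752.7 = 165,247.3 kg.

propellant mass ≈ 165000 kg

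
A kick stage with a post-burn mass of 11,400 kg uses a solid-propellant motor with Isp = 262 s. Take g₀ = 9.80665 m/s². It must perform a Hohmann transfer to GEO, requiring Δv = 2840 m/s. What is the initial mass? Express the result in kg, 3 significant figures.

initial mass ≈ 34400 kg

v_e = Isp · g₀ = 262 × 9.80665 = 2569.3 m/s.
From the ideal rocket equation, m₀/m_f = exp(Δv / v_e) = exp(2840 / 2569.3) = exp(1.1053) = 3.0203.
m₀ = m_f × 3.0203 = 11,400 × 3.0203 = 34,431.4 kg.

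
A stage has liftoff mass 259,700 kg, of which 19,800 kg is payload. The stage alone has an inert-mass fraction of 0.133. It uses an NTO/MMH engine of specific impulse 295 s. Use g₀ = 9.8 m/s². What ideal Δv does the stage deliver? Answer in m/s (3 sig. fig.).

Stage wet mass = m₀ − payload = 259,700 − 19,800 = 239,900 kg.
Stage dry mass = ε × stage wet mass = 0.133 × 239,900 = 31,906.7 kg.
Burnout mass m_f = stage dry + payload = 31,906.7 + 19,800 = 51,706.7 kg.
v_e = Isp · g₀ = 295 × 9.8 = 2891.0 m/s.
Rocket equation: Δv = v_e · ln(259,700/51,706.7) = 2891.0 × ln(5.023) = 2891.0 × 1.6139 ≈ 4666 m/s.

Δv ≈ 4670 m/s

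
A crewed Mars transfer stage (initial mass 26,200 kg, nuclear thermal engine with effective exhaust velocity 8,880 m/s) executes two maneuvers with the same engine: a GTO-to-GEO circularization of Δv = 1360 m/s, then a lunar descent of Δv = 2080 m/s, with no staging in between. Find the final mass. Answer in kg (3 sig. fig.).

After the first burn: m = 26200 × exp(−1360/8880.0) = 26200 × 0.85800 = 22,479.6 kg.
After the second burn: m = 22,479.6 × exp(−2080/8880.0) = 22,479.6 × 0.79118 = 17,785.4 kg.

final mass ≈ 17800 kg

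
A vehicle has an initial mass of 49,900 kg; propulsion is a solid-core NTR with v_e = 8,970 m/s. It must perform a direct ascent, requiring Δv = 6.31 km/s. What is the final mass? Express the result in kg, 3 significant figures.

final mass ≈ 24700 kg

m₀/m_f = exp(Δv / v_e) = exp(6310 / 8970.0) = exp(0.7035) = 2.0207.
m_f = m₀ / 2.0207 = 49,900 / 2.0207 = 24,694.4 kg.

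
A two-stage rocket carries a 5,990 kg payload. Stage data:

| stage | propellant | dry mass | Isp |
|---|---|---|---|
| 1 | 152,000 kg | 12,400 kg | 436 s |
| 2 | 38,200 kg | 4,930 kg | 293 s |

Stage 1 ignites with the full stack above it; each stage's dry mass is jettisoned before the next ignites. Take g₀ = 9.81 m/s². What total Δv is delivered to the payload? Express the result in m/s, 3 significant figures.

Ignition mass of stage 1 = 152,000+12,400 + 38,200+4,930 + 5,990 = 213,520 kg.
Stage 1: m₀ = 213,520 kg, m_f = 213,520 − 152,000 = 61,520 kg; Δv = 436×9.81×ln(3.471) = 4277.2×1.2444 ≈ 5322 m/s.
Stage 2: m₀ = 49,120 kg, m_f = 49,120 − 38,200 = 10,920 kg; Δv = 293×9.81×ln(4.498) = 2874.3×1.5037 ≈ 4322 m/s.
Total Δv = 5322 + 4322 = 9644 m/s.

Δv ≈ 9640 m/s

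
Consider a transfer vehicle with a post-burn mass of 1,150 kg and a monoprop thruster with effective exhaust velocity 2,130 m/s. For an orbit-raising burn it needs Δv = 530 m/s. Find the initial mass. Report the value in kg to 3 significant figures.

m₀/m_f = exp(Δv / v_e) = exp(530 / 2130.0) = exp(0.2488) = 1.2825.
m₀ = m_f × 1.2825 = 1,150 × 1.2825 = 1,474.88 kg.

initial mass ≈ 1470 kg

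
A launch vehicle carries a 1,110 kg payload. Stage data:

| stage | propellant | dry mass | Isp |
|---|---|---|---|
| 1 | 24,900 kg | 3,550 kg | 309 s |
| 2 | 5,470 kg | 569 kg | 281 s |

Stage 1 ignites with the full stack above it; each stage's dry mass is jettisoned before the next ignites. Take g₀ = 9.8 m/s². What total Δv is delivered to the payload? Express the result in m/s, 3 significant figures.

Ignition mass of stage 1 = 24,900+3,550 + 5,470+569 + 1,110 = 35,599 kg.
Stage 1: m₀ = 35,599 kg, m_f = 35,599 − 24,900 = 10,699 kg; Δv = 309×9.8×ln(3.327) = 3028.2×1.2022 ≈ 3640 m/s.
Stage 2: m₀ = 7,149 kg, m_f = 7,149 − 5,470 = 1,679 kg; Δv = 281×9.8×ln(4.258) = 2753.8×1.4488 ≈ 3990 m/s.
Total Δv = 3640 + 3990 = 7630 m/s.

Δv ≈ 7630 m/s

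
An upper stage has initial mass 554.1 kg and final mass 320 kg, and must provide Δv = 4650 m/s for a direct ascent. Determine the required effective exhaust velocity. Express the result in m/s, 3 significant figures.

v_e ≈ 8470 m/s

ln(m₀/m_f) = ln(554.1/320) = ln(1.732) = 0.5490.
Using Δv = v_e ln(m₀/m_f): v_e = Δv / ln(m₀/m_f) = 4650 / 0.5490 = 8469.6 m/s.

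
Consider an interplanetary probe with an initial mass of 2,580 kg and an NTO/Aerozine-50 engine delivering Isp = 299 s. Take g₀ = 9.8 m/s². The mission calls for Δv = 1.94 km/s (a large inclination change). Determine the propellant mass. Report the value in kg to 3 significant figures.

propellant mass ≈ 1250 kg

v_e = Isp · g₀ = 299 × 9.8 = 2930.2 m/s.
Using Δv = v_e ln(m₀/m_f): m₀/m_f = exp(Δv / v_e) = exp(1940 / 2930.2) = exp(0.6621) = 1.9388.
m_f = 2,580 / 1.9388 = 1,330.72 kg, so propellant = m₀ − m_f = 2,580 − 1,330.72 = 1,249.28 kg.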